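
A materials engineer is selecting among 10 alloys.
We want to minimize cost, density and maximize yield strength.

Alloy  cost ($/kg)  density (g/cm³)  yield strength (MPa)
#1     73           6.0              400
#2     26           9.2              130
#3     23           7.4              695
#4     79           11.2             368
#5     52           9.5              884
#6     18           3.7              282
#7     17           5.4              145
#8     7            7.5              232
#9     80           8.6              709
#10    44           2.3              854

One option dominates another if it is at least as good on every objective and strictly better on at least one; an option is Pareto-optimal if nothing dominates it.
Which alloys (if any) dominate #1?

#10

#10: cost 44≤73, density 2.3≤6.0, yield strength 854≥400 — dominates #1.
Others (#2, #3, #4, #5, #6, #7, #8, #9) are each worse than #1 on at least one objective.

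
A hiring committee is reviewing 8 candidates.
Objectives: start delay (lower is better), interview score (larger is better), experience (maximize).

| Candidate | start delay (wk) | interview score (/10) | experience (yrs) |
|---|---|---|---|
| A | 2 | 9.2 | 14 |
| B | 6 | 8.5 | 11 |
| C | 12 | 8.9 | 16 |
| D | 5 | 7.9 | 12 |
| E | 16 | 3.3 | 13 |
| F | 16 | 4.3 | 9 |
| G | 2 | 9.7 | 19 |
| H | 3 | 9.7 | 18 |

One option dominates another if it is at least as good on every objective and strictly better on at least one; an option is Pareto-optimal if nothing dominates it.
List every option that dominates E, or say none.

A: start delay 2≤16, interview score 9.2≥3.3, experience 14≥13 — dominates E.
C: start delay 12≤16, interview score 8.9≥3.3, experience 16≥13 — dominates E.
G: start delay 2≤16, interview score 9.7≥3.3, experience 19≥13 — dominates E.
H: start delay 3≤16, interview score 9.7≥3.3, experience 18≥13 — dominates E.
Others (B, D, F) are each worse than E on at least one objective.

A, C, G, H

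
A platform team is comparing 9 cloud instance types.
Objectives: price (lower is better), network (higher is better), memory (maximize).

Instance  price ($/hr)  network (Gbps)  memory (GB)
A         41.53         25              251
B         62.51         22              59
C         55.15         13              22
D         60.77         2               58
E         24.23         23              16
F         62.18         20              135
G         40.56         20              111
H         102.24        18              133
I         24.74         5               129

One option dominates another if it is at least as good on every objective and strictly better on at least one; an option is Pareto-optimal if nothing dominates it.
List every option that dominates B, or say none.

A: price 41.53≤62.51, network 25≥22, memory 251≥59 — dominates B.
Others (C, D, E, F, G, H, I) are each worse than B on at least one objective.

A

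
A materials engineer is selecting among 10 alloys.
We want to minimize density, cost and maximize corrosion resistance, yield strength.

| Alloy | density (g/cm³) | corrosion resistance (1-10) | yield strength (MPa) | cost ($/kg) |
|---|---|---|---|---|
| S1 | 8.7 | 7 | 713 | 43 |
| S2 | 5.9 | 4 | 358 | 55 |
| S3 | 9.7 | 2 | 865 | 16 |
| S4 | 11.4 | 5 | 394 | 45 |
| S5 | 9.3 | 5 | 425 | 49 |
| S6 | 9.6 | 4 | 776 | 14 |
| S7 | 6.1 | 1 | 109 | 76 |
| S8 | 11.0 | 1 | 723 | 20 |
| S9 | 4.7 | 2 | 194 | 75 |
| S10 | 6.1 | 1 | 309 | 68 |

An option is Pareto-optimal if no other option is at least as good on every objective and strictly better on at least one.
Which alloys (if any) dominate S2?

S1: worse on density (8.7 vs 5.9).
S3: worse on density (9.7 vs 5.9).
S4: worse on density (11.4 vs 5.9).
S5: worse on density (9.3 vs 5.9).
S6: worse on density (9.6 vs 5.9).
S7: worse on density (6.1 vs 5.9).
S8: worse on density (11.0 vs 5.9).
S9: worse on corrosion resistance (2 vs 4).
S10: worse on density (6.1 vs 5.9).
No option dominates S2.

none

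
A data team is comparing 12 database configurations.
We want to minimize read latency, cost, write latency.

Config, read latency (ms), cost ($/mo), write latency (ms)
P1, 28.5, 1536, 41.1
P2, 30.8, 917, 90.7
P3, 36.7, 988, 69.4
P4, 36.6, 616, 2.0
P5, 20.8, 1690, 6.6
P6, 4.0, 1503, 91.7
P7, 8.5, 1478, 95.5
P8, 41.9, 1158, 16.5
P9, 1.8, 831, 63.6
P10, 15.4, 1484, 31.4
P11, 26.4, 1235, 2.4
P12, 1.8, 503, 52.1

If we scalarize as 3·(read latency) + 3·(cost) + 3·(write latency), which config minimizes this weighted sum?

P1: 3·28.5 + 3·1536 + 3·41.1 = 4816.8
P2: 3·30.8 + 3·917 + 3·90.7 = 3115.5
P3: 3·36.7 + 3·988 + 3·69.4 = 3282.3
P4: 3·36.6 + 3·616 + 3·2.0 = 1963.8
P5: 3·20.8 + 3·1690 + 3·6.6 = 5152.2
P6: 3·4.0 + 3·1503 + 3·91.7 = 4796.1
P7: 3·8.5 + 3·1478 + 3·95.5 = 4746.0
P8: 3·41.9 + 3·1158 + 3·16.5 = 3649.2
P9: 3·1.8 + 3·831 + 3·63.6 = 2689.2
P10: 3·15.4 + 3·1484 + 3·31.4 = 4592.4
P11: 3·26.4 + 3·1235 + 3·2.4 = 3791.4
P12: 3·1.8 + 3·503 + 3·52.1 = 1670.7
Lowest: P12 at 1670.7.

P12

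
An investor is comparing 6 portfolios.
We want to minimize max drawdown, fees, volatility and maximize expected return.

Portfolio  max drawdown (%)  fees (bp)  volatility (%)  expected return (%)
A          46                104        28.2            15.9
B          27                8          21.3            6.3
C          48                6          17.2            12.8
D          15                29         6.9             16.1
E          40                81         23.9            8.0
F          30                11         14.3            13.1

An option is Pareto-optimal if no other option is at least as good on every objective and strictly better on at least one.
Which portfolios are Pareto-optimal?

B, C, D, F

A: dominated by D (max drawdown 15≤46, fees 29≤104, volatility 6.9≤28.2, expected return 16.1≥15.9).
B: not dominated.
C: not dominated (best fees).
D: not dominated (best max drawdown).
E: dominated by D (max drawdown 15≤40, fees 29≤81, volatility 6.9≤23.9, expected return 16.1≥8.0).
F: not dominated.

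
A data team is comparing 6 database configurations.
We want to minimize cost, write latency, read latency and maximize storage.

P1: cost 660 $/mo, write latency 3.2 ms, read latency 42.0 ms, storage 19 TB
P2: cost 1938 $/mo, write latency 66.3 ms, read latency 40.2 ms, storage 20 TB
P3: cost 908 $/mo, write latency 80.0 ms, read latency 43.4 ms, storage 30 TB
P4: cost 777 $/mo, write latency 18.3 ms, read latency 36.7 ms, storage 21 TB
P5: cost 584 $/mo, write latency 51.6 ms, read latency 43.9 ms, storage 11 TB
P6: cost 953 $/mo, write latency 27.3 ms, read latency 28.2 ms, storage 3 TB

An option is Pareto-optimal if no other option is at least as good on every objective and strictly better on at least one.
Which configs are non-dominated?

P1: not dominated (best write latency).
P2: dominated by P4 (cost 777≤1938, write latency 18.3≤66.3, read latency 36.7≤40.2, storage 21≥20).
P3: not dominated (best storage).
P4: not dominated.
P5: not dominated (best cost).
P6: not dominated (best read latency).

P1, P3, P4, P5, P6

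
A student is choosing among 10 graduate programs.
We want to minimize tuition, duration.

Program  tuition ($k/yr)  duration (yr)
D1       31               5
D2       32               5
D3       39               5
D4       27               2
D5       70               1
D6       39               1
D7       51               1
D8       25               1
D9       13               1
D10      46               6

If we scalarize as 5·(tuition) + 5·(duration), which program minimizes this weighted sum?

D9

D1: 5·31 + 5·5 = 180
D2: 5·32 + 5·5 = 185
D3: 5·39 + 5·5 = 220
D4: 5·27 + 5·2 = 145
D5: 5·70 + 5·1 = 355
D6: 5·39 + 5·1 = 200
D7: 5·51 + 5·1 = 260
D8: 5·25 + 5·1 = 130
D9: 5·13 + 5·1 = 70
D10: 5·46 + 5·6 = 260
Lowest: D9 at 70.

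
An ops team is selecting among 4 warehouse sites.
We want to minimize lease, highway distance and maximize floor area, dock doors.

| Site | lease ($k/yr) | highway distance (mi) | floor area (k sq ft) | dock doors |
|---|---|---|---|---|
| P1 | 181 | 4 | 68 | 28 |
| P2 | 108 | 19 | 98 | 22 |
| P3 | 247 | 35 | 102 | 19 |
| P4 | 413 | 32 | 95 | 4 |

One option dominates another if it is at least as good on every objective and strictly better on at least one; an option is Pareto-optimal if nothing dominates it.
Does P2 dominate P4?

Yes

P2 vs P4: lease 108≤413, highway distance 19≤32, floor area 98≥95, dock doors 22≥4 — P2 is at least as good on every objective with at least one strict improvement.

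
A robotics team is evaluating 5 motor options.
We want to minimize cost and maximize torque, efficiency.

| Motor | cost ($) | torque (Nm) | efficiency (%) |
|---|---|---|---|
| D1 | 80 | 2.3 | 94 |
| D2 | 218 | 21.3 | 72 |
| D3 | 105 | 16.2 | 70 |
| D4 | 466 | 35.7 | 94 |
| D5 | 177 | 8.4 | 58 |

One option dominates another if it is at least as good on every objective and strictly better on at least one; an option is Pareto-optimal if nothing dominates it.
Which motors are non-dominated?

D1, D2, D3, D4

D1: not dominated (best cost).
D2: not dominated.
D3: not dominated.
D4: not dominated (best torque).
D5: dominated by D3 (cost 105≤177, torque 16.2≥8.4, efficiency 70≥58).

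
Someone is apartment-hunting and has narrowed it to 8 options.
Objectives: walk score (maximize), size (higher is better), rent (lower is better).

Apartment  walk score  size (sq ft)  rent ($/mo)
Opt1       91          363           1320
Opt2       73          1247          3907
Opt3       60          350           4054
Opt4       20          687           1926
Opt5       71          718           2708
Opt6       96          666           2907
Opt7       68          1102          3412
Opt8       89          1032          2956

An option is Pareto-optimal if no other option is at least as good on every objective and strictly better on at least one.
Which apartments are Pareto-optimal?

Opt1: not dominated (best rent).
Opt2: not dominated (best size).
Opt3: dominated by Opt1 (walk score 91≥60, size 363≥350, rent 1320≤4054).
Opt4: not dominated.
Opt5: not dominated.
Opt6: not dominated (best walk score).
Opt7: not dominated.
Opt8: not dominated.

Opt1, Opt2, Opt4, Opt5, Opt6, Opt7, Opt8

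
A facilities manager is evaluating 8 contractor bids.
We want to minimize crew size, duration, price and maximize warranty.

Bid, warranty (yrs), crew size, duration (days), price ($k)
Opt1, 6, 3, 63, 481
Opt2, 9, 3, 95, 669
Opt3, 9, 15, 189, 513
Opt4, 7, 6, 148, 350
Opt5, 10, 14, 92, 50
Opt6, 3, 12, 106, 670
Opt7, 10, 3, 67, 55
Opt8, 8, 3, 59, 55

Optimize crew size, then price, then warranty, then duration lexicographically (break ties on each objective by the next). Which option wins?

Opt7

First minimize crew size: best is 3, kept {Opt1, Opt2, Opt7, Opt8}.
Then minimize price: best is 55, kept {Opt7, Opt8}.
Then maximize warranty: best is 10, kept {Opt7}.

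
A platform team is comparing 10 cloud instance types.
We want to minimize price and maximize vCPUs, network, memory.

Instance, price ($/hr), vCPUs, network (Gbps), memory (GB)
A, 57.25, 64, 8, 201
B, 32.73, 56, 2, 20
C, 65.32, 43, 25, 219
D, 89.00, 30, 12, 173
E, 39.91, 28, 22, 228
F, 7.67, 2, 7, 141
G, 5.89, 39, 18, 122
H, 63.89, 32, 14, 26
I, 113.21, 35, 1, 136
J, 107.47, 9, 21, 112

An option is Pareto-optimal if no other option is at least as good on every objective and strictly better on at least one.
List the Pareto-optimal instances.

A: not dominated (best vCPUs).
B: not dominated.
C: not dominated (best network).
D: dominated by C (price 65.32≤89.00, vCPUs 43≥30, network 25≥12, memory 219≥173).
E: not dominated (best memory).
F: not dominated.
G: not dominated (best price).
H: dominated by G (price 5.89≤63.89, vCPUs 39≥32, network 18≥14, memory 122≥26).
I: dominated by A (price 57.25≤113.21, vCPUs 64≥35, network 8≥1, memory 201≥136).
J: dominated by C (price 65.32≤107.47, vCPUs 43≥9, network 25≥21, memory 219≥112).

A, B, C, E, F, G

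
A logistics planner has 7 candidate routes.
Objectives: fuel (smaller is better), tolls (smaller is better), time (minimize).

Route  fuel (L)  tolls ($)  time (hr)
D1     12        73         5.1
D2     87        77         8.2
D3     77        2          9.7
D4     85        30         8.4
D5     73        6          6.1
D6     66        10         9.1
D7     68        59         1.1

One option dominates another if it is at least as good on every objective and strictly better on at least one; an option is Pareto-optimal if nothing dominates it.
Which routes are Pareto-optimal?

D1: not dominated (best fuel).
D2: dominated by D1 (fuel 12≤87, tolls 73≤77, time 5.1≤8.2).
D3: not dominated (best tolls).
D4: dominated by D5 (fuel 73≤85, tolls 6≤30, time 6.1≤8.4).
D5: not dominated.
D6: not dominated.
D7: not dominated (best time).

D1, D3, D5, D6, D7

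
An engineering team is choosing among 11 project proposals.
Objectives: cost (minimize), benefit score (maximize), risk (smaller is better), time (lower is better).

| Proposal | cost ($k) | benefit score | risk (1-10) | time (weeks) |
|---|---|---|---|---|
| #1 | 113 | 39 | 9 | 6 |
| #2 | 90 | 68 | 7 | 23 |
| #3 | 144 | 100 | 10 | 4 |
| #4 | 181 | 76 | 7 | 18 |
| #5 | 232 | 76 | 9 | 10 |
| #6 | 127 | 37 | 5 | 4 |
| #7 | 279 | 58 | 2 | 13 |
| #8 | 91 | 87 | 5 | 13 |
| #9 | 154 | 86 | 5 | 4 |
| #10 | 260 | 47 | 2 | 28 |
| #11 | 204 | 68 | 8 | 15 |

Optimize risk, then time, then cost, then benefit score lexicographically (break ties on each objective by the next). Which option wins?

First minimize risk: best is 2, kept {#7, #10}.
Then minimize time: best is 13, kept {#7}.

#7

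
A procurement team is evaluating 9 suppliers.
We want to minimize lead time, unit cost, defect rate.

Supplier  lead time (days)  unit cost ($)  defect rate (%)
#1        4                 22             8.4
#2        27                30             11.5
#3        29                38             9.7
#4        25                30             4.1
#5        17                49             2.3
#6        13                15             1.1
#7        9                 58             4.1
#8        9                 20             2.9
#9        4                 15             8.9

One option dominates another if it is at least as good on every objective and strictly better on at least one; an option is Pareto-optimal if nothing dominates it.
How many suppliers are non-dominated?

4

#1: not dominated.
#2: dominated by #1 (lead time 4≤27, unit cost 22≤30, defect rate 8.4≤11.5).
#3: dominated by #1 (lead time 4≤29, unit cost 22≤38, defect rate 8.4≤9.7).
#4: dominated by #6 (lead time 13≤25, unit cost 15≤30, defect rate 1.1≤4.1).
#5: dominated by #6 (lead time 13≤17, unit cost 15≤49, defect rate 1.1≤2.3).
#6: not dominated (best defect rate).
#7: dominated by #8 (lead time 9≤9, unit cost 20≤58, defect rate 2.9≤4.1).
#8: not dominated.
#9: not dominated.
Pareto-optimal: #1, #6, #8, #9 → 4.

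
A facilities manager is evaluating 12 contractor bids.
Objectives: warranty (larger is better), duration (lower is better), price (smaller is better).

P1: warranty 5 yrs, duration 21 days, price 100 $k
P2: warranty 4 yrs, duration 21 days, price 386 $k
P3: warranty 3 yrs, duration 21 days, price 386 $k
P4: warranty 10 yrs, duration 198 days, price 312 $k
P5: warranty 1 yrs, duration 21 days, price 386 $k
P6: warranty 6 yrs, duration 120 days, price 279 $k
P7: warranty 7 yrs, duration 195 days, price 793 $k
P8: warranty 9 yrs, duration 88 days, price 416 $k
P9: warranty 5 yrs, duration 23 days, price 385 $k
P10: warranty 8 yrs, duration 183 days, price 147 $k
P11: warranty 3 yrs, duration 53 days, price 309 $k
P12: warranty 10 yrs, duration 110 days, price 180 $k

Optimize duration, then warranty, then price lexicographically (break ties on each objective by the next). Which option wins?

First minimize duration: best is 21, kept {P1, P2, P3, P5}.
Then maximize warranty: best is 5, kept {P1}.

P1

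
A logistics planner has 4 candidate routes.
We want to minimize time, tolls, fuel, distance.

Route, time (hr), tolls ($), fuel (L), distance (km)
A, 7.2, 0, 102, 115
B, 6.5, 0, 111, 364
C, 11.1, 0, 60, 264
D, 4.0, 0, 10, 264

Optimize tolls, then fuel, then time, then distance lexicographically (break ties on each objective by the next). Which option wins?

First minimize tolls: best is 0, kept {A, B, C, D}.
Then minimize fuel: best is 10, kept {D}.

D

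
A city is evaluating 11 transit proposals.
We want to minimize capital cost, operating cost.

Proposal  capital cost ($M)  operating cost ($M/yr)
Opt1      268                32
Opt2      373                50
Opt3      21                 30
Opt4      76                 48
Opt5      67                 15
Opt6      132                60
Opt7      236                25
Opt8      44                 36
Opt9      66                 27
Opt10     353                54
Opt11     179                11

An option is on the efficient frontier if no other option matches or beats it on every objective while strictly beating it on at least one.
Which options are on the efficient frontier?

Opt3, Opt5, Opt9, Opt11

Opt1: dominated by Opt3 (capital cost 21≤268, operating cost 30≤32).
Opt2: dominated by Opt1 (capital cost 268≤373, operating cost 32≤50).
Opt3: not dominated (best capital cost).
Opt4: dominated by Opt3 (capital cost 21≤76, operating cost 30≤48).
Opt5: not dominated.
Opt6: dominated by Opt3 (capital cost 21≤132, operating cost 30≤60).
Opt7: dominated by Opt5 (capital cost 67≤236, operating cost 15≤25).
Opt8: dominated by Opt3 (capital cost 21≤44, operating cost 30≤36).
Opt9: not dominated.
Opt10: dominated by Opt1 (capital cost 268≤353, operating cost 32≤54).
Opt11: not dominated (best operating cost).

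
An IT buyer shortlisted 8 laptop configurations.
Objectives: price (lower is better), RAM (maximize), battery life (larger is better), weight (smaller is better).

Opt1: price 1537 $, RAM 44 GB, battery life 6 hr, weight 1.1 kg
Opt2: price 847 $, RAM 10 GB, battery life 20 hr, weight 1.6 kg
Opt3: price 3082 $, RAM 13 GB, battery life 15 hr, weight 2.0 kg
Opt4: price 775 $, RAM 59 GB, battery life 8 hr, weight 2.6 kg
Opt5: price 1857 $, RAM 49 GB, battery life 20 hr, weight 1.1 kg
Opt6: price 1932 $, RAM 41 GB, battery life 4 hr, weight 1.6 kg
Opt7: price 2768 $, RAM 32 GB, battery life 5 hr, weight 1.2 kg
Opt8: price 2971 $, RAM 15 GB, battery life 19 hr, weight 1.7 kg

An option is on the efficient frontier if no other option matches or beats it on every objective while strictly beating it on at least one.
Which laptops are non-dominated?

Opt1, Opt2, Opt4, Opt5

Opt1: not dominated.
Opt2: not dominated.
Opt3: dominated by Opt5 (price 1857≤3082, RAM 49≥13, battery life 20≥15, weight 1.1≤2.0).
Opt4: not dominated (best price).
Opt5: not dominated.
Opt6: dominated by Opt1 (price 1537≤1932, RAM 44≥41, battery life 6≥4, weight 1.1≤1.6).
Opt7: dominated by Opt1 (price 1537≤2768, RAM 44≥32, battery life 6≥5, weight 1.1≤1.2).
Opt8: dominated by Opt5 (price 1857≤2971, RAM 49≥15, battery life 20≥19, weight 1.1≤1.7).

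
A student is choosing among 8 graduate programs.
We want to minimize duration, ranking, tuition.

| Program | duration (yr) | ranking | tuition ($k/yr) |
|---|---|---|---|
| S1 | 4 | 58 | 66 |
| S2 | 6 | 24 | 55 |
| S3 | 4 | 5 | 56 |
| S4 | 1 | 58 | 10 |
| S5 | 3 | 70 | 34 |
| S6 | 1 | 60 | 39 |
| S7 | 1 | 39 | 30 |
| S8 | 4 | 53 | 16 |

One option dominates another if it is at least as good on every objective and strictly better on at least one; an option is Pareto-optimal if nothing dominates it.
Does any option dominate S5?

Yes

S4 vs S5: duration 1≤3, ranking 58≤70, tuition 10≤34 — S4 is at least as good on every objective and strictly better on at least one, so S4 dominates S5.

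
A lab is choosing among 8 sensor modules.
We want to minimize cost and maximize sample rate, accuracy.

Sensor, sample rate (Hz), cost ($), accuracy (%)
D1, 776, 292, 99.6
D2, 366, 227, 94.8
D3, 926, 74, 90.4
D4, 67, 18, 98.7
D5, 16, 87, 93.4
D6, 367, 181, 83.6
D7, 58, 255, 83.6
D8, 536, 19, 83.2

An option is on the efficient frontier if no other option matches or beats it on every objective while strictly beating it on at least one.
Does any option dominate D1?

No

D2: worse on sample rate (366 vs 776).
D3: worse on accuracy (90.4 vs 99.6).
D4: worse on sample rate (67 vs 776).
D5: worse on sample rate (16 vs 776).
D6: worse on sample rate (367 vs 776).
D7: worse on sample rate (58 vs 776).
D8: worse on sample rate (536 vs 776).
No option is at least as good as D1 on every objective and strictly better on one.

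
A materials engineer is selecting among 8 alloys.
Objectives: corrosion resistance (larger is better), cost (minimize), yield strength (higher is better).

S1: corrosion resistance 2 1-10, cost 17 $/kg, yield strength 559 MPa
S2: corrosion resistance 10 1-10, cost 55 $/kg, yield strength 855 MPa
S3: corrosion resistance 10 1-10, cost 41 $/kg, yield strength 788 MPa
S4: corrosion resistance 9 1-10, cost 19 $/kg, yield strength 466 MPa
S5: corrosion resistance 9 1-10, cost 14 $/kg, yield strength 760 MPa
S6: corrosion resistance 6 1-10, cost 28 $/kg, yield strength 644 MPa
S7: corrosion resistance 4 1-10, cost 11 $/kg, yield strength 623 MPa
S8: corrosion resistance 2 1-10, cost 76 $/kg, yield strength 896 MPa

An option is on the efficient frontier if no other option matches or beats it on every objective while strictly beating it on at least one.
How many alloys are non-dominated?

S1: dominated by S5 (corrosion resistance 9≥2, cost 14≤17, yield strength 760≥559).
S2: not dominated.
S3: not dominated.
S4: dominated by S5 (corrosion resistance 9≥9, cost 14≤19, yield strength 760≥466).
S5: not dominated.
S6: dominated by S5 (corrosion resistance 9≥6, cost 14≤28, yield strength 760≥644).
S7: not dominated (best cost).
S8: not dominated (best yield strength).
Pareto-optimal: S2, S3, S5, S7, S8 → 5.

5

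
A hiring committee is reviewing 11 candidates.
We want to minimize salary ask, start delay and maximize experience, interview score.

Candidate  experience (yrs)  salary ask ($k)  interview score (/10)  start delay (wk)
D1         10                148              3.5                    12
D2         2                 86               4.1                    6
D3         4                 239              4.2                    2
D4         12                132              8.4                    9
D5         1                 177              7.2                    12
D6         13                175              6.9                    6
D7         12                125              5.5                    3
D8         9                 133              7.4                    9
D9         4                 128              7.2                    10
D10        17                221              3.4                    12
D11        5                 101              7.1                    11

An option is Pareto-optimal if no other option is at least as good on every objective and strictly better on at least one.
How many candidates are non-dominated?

8

D1: dominated by D4 (experience 12≥10, salary ask 132≤148, interview score 8.4≥3.5, start delay 9≤12).
D2: not dominated (best salary ask).
D3: not dominated (best start delay).
D4: not dominated (best interview score).
D5: dominated by D4 (experience 12≥1, salary ask 132≤177, interview score 8.4≥7.2, start delay 9≤12).
D6: not dominated.
D7: not dominated.
D8: dominated by D4 (experience 12≥9, salary ask 132≤133, interview score 8.4≥7.4, start delay 9≤9).
D9: not dominated.
D10: not dominated (best experience).
D11: not dominated.
Pareto-optimal: D2, D3, D4, D6, D7, D9, D10, D11 → 8.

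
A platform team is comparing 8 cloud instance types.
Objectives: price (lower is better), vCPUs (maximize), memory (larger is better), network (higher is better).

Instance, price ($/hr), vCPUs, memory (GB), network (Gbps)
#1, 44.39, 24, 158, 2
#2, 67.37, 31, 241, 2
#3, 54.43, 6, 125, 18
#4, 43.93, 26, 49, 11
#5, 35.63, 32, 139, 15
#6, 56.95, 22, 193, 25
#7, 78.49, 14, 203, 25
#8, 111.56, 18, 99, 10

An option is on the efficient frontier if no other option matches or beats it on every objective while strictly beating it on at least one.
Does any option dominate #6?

No

#1: worse on memory (158 vs 193).
#2: worse on price (67.37 vs 56.95).
#3: worse on vCPUs (6 vs 22).
#4: worse on memory (49 vs 193).
#5: worse on memory (139 vs 193).
#7: worse on price (78.49 vs 56.95).
#8: worse on price (111.56 vs 56.95).
No option is at least as good as #6 on every objective and strictly better on one.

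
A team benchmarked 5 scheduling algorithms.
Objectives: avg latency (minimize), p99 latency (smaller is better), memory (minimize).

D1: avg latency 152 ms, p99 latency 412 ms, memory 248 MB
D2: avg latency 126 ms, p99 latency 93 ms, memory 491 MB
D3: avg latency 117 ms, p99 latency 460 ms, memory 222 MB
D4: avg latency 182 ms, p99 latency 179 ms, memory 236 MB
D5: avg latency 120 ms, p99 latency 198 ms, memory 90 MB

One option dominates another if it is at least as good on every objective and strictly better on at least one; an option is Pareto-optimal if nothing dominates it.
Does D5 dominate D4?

D5 vs D4: D5 is worse on p99 latency (198 vs 179), so it does not dominate D4.

No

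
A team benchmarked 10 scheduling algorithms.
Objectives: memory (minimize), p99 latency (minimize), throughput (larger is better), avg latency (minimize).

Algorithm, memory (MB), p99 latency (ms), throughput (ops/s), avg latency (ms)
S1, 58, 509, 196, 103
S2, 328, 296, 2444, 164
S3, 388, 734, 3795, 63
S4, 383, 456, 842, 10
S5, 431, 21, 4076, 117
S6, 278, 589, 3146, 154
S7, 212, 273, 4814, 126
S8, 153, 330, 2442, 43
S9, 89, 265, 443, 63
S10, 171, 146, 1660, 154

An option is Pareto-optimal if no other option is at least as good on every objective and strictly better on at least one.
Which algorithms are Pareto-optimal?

S1, S3, S4, S5, S7, S8, S9, S10

S1: not dominated (best memory).
S2: dominated by S7 (memory 212≤328, p99 latency 273≤296, throughput 4814≥2444, avg latency 126≤164).
S3: not dominated.
S4: not dominated (best avg latency).
S5: not dominated (best p99 latency).
S6: dominated by S7 (memory 212≤278, p99 latency 273≤589, throughput 4814≥3146, avg latency 126≤154).
S7: not dominated (best throughput).
S8: not dominated.
S9: not dominated.
S10: not dominated.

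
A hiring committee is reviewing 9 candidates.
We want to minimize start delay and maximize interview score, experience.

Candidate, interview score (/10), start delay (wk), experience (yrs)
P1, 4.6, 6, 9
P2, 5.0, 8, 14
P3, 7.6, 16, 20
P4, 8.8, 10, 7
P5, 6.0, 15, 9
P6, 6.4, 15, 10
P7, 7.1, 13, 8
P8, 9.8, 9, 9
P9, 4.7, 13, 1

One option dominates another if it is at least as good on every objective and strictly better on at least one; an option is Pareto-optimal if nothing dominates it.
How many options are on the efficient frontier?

5

P1: not dominated (best start delay).
P2: not dominated.
P3: not dominated (best experience).
P4: dominated by P8 (interview score 9.8≥8.8, start delay 9≤10, experience 9≥7).
P5: dominated by P6 (interview score 6.4≥6.0, start delay 15≤15, experience 10≥9).
P6: not dominated.
P7: dominated by P8 (interview score 9.8≥7.1, start delay 9≤13, experience 9≥8).
P8: not dominated (best interview score).
P9: dominated by P2 (interview score 5.0≥4.7, start delay 8≤13, experience 14≥1).
Pareto-optimal: P1, P2, P3, P6, P8 → 5.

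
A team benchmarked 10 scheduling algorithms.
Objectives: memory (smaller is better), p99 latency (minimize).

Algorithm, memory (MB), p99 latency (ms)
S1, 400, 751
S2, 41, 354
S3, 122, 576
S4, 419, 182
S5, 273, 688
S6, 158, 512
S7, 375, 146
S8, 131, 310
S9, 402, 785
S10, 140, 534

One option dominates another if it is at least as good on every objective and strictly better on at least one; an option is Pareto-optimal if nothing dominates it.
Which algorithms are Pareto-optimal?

S1: dominated by S2 (memory 41≤400, p99 latency 354≤751).
S2: not dominated (best memory).
S3: dominated by S2 (memory 41≤122, p99 latency 354≤576).
S4: dominated by S7 (memory 375≤419, p99 latency 146≤182).
S5: dominated by S2 (memory 41≤273, p99 latency 354≤688).
S6: dominated by S2 (memory 41≤158, p99 latency 354≤512).
S7: not dominated (best p99 latency).
S8: not dominated.
S9: dominated by S1 (memory 400≤402, p99 latency 751≤785).
S10: dominated by S2 (memory 41≤140, p99 latency 354≤534).

S2, S7, S8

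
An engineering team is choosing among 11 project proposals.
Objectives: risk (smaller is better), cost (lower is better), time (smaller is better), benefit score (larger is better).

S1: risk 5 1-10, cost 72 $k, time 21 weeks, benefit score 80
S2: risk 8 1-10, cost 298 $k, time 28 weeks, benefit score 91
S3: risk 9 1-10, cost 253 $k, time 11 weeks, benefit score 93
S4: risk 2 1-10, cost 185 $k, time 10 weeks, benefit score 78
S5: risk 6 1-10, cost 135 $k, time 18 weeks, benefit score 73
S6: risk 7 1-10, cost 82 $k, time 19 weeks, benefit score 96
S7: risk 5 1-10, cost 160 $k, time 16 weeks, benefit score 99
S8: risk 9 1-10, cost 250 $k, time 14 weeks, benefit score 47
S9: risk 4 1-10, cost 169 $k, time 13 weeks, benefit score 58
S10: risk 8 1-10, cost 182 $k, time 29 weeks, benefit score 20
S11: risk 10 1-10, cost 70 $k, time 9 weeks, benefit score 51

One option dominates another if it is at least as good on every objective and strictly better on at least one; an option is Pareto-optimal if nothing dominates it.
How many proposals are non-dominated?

S1: not dominated.
S2: dominated by S6 (risk 7≤8, cost 82≤298, time 19≤28, benefit score 96≥91).
S3: not dominated.
S4: not dominated (best risk).
S5: not dominated.
S6: not dominated.
S7: not dominated (best benefit score).
S8: dominated by S4 (risk 2≤9, cost 185≤250, time 10≤14, benefit score 78≥47).
S9: not dominated.
S10: dominated by S1 (risk 5≤8, cost 72≤182, time 21≤29, benefit score 80≥20).
S11: not dominated (best cost).
Pareto-optimal: S1, S3, S4, S5, S6, S7, S9, S11 → 8.

8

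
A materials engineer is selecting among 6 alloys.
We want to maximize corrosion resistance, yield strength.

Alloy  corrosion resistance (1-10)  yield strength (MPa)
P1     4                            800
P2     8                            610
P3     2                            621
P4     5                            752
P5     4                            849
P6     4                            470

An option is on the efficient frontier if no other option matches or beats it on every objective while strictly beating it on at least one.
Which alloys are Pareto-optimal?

P2, P4, P5

P1: dominated by P5 (corrosion resistance 4≥4, yield strength 849≥800).
P2: not dominated (best corrosion resistance).
P3: dominated by P1 (corrosion resistance 4≥2, yield strength 800≥621).
P4: not dominated.
P5: not dominated (best yield strength).
P6: dominated by P1 (corrosion resistance 4≥4, yield strength 800≥470).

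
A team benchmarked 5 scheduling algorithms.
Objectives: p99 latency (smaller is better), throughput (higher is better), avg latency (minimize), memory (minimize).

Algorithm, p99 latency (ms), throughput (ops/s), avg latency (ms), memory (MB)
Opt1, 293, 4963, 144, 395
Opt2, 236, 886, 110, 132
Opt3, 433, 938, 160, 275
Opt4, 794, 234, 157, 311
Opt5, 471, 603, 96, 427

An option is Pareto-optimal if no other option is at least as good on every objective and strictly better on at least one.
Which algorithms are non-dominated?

Opt1, Opt2, Opt3, Opt5

Opt1: not dominated (best throughput).
Opt2: not dominated (best p99 latency).
Opt3: not dominated.
Opt4: dominated by Opt2 (p99 latency 236≤794, throughput 886≥234, avg latency 110≤157, memory 132≤311).
Opt5: not dominated (best avg latency).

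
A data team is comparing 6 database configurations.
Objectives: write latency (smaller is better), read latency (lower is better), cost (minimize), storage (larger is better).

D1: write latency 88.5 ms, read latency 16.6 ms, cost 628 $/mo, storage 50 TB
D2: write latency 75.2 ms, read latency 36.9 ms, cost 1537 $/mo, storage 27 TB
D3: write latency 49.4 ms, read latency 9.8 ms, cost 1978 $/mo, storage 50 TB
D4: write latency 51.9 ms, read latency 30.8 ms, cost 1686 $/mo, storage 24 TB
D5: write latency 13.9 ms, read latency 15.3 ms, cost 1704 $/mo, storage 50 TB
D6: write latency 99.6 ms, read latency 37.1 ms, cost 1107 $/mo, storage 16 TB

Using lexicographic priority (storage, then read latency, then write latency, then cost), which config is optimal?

First maximize storage: best is 50, kept {D1, D3, D5}.
Then minimize read latency: best is 9.8, kept {D3}.

D3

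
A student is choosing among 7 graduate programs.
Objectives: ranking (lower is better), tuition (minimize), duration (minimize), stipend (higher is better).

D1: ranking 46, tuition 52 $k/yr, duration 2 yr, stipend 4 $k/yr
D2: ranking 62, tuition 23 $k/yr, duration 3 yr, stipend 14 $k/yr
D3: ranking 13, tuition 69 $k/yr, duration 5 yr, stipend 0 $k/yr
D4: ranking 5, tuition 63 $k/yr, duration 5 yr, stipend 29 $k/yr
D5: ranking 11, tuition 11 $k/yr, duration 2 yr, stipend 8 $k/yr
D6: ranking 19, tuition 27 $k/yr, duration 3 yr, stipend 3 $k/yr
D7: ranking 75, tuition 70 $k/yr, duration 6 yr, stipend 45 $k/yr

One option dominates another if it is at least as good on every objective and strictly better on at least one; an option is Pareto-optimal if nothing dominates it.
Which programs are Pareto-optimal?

D1: dominated by D5 (ranking 11≤46, tuition 11≤52, duration 2≤2, stipend 8≥4).
D2: not dominated.
D3: dominated by D4 (ranking 5≤13, tuition 63≤69, duration 5≤5, stipend 29≥0).
D4: not dominated (best ranking).
D5: not dominated (best tuition).
D6: dominated by D5 (ranking 11≤19, tuition 11≤27, duration 2≤3, stipend 8≥3).
D7: not dominated (best stipend).

D2, D4, D5, D7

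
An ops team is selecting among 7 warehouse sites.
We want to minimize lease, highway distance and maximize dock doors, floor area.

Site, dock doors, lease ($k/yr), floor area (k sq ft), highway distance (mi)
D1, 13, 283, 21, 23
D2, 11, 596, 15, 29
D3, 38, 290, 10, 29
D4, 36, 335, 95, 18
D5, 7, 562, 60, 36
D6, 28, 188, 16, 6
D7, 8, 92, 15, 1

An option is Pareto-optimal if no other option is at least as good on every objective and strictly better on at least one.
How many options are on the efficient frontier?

D1: not dominated.
D2: dominated by D1 (dock doors 13≥11, lease 283≤596, floor area 21≥15, highway distance 23≤29).
D3: not dominated (best dock doors).
D4: not dominated (best floor area).
D5: dominated by D4 (dock doors 36≥7, lease 335≤562, floor area 95≥60, highway distance 18≤36).
D6: not dominated.
D7: not dominated (best lease).
Pareto-optimal: D1, D3, D4, D6, D7 → 5.

5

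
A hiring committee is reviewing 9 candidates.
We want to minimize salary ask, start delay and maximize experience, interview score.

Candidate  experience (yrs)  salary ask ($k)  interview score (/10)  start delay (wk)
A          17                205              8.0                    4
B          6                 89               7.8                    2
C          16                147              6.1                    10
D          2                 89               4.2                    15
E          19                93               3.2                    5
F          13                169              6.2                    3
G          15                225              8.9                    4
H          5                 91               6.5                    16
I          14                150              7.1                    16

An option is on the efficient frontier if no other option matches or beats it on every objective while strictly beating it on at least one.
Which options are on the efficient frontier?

A: not dominated.
B: not dominated (best start delay).
C: not dominated.
D: dominated by B (experience 6≥2, salary ask 89≤89, interview score 7.8≥4.2, start delay 2≤15).
E: not dominated (best experience).
F: not dominated.
G: not dominated (best interview score).
H: dominated by B (experience 6≥5, salary ask 89≤91, interview score 7.8≥6.5, start delay 2≤16).
I: not dominated.

A, B, C, E, F, G, I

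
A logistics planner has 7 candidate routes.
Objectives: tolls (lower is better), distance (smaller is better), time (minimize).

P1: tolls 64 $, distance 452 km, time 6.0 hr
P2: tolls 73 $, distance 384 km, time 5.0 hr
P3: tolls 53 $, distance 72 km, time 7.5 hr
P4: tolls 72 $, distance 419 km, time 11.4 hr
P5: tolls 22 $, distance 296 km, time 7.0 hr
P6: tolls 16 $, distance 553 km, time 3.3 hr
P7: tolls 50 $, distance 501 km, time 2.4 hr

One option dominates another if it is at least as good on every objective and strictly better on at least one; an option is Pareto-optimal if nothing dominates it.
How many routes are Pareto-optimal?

6

P1: not dominated.
P2: not dominated.
P3: not dominated (best distance).
P4: dominated by P3 (tolls 53≤72, distance 72≤419, time 7.5≤11.4).
P5: not dominated.
P6: not dominated (best tolls).
P7: not dominated (best time).
Pareto-optimal: P1, P2, P3, P5, P6, P7 → 6.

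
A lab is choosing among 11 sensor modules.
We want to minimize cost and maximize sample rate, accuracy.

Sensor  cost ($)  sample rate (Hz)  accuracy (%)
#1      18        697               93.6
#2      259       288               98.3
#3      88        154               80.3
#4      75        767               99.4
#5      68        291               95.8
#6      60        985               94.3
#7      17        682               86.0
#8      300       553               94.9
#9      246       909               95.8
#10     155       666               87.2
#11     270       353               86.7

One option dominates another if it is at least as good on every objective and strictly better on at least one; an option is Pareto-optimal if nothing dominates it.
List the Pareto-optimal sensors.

#1, #4, #5, #6, #7, #9

#1: not dominated.
#2: dominated by #4 (cost 75≤259, sample rate 767≥288, accuracy 99.4≥98.3).
#3: dominated by #1 (cost 18≤88, sample rate 697≥154, accuracy 93.6≥80.3).
#4: not dominated (best accuracy).
#5: not dominated.
#6: not dominated (best sample rate).
#7: not dominated (best cost).
#8: dominated by #4 (cost 75≤300, sample rate 767≥553, accuracy 99.4≥94.9).
#9: not dominated.
#10: dominated by #1 (cost 18≤155, sample rate 697≥666, accuracy 93.6≥87.2).
#11: dominated by #1 (cost 18≤270, sample rate 697≥353, accuracy 93.6≥86.7).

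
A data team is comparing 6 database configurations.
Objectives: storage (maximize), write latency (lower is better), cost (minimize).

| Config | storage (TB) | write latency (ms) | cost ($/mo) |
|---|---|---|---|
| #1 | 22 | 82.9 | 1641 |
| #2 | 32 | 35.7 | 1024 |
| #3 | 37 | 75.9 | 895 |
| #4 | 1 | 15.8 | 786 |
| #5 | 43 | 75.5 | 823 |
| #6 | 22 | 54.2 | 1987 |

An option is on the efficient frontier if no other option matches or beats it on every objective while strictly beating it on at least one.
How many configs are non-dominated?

3

#1: dominated by #2 (storage 32≥22, write latency 35.7≤82.9, cost 1024≤1641).
#2: not dominated.
#3: dominated by #5 (storage 43≥37, write latency 75.5≤75.9, cost 823≤895).
#4: not dominated (best write latency).
#5: not dominated (best storage).
#6: dominated by #2 (storage 32≥22, write latency 35.7≤54.2, cost 1024≤1987).
Pareto-optimal: #2, #4, #5 → 3.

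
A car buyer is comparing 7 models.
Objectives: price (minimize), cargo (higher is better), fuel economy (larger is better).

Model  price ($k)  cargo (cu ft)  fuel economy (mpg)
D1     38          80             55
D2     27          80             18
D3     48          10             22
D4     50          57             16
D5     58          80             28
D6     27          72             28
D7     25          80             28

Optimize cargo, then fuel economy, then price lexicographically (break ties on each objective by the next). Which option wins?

First maximize cargo: best is 80, kept {D1, D2, D5, D7}.
Then maximize fuel economy: best is 55, kept {D1}.

D1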